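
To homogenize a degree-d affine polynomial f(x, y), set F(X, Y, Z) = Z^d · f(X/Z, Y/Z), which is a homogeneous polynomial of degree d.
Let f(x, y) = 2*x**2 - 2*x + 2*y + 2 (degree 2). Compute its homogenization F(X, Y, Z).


F(X, Y, Z) = 2*X**2 - 2*X*Z + 2*Y*Z + 2*Z**2

deg(f) = 2.
Substitute x = X/Z, y = Y/Z into f, then multiply by Z^2.
  monomial 2·x^2·y^0 ↦ 2·X^2·Y^0·Z^0.
  monomial -2·x^1·y^0 ↦ -2·X^1·Y^0·Z^1.
  monomial 2·x^0·y^1 ↦ 2·X^0·Y^1·Z^1.
  monomial 2·x^0·y^0 ↦ 2·X^0·Y^0·Z^2.
Collecting: F(X, Y, Z) = 2*X**2 - 2*X*Z + 2*Y*Z + 2*Z**2.


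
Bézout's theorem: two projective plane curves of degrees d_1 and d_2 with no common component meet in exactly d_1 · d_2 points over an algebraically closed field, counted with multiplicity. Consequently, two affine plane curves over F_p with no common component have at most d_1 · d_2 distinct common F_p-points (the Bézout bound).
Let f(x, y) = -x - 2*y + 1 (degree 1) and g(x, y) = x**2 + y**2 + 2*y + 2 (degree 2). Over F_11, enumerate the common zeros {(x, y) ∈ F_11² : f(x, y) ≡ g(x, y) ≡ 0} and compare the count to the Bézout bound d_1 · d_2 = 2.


Common zeros: ∅; count = 0; Bézout bound = 2.

deg(f) = 1, deg(g) = 2, so Bézout bound = 2.
Scan x ∈ F_11. For each x, list the y ∈ F_11 with f(x, y) ≡ 0 and those with g(x, y) ≡ 0 (mod 11); the common zeros in that column are the intersection.
  x = 0: f ≡ 0 at y ∈ {6}; g ≡ 0 at y ∈ ∅; common: ∅.
  x = 1: f ≡ 0 at y ∈ {0}; g ≡ 0 at y ∈ {2, 7}; common: ∅.
  x = 2: f ≡ 0 at y ∈ {5}; g ≡ 0 at y ∈ ∅; common: ∅.
  x = 3: f ≡ 0 at y ∈ {10}; g ≡ 0 at y ∈ {0, 9}; common: ∅.
  x = 4: f ≡ 0 at y ∈ {4}; g ≡ 0 at y ∈ {3, 6}; common: ∅.
  x = 5: f ≡ 0 at y ∈ {9}; g ≡ 0 at y ∈ ∅; common: ∅.
  x = 6: f ≡ 0 at y ∈ {3}; g ≡ 0 at y ∈ ∅; common: ∅.
  x = 7: f ≡ 0 at y ∈ {8}; g ≡ 0 at y ∈ {3, 6}; common: ∅.
  x = 8: f ≡ 0 at y ∈ {2}; g ≡ 0 at y ∈ {0, 9}; common: ∅.
  x = 9: f ≡ 0 at y ∈ {7}; g ≡ 0 at y ∈ ∅; common: ∅.
  x = 10: f ≡ 0 at y ∈ {1}; g ≡ 0 at y ∈ {2, 7}; common: ∅.
Collecting: common zeros = ∅, so the count is 0.
Comparison with the Bézout bound: 0 ≤ 2 = deg(f)·deg(g), as expected for curves with no common component (the affine F_11-count falls short of the bound because intersections may lie at infinity, over extension fields, or carry multiplicity).


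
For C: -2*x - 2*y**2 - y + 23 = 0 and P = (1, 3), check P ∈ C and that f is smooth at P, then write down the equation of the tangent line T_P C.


Tangent line at P: -2*x - 13*y + 41 = 0.

Step 1: f(1, 3) = 0, so P lies on C.
Step 2: partial derivatives
  f_x(x, y) = -2, f_y(x, y) = -4*y - 1.
  f_x(P) = -2, f_y(P) = -13 (gradient nonzero, so P is smooth).
Step 3: tangent line at P: -2·(x − 1) + -13·(y − 3) = 0.
Expanding: -2*x - 13*y + 41 = 0.


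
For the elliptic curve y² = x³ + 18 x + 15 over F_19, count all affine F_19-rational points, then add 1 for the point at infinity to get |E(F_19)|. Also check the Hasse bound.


Affine points = {(3, 1), (3, 18), (6, 4), (6, 15), (7, 3), (7, 16), (8, 5), (8, 14), (10, 6), (10, 13), (11, 9), (11, 10), (14, 3), (14, 16), (17, 3), (17, 16)}; affine count = 16; |E(F_19)| = 17.

Discriminant check: Δ ∝ 4a³ + 27b² = 4·18³ + 27·15² = 4·5832 + 27·225 ≡ 10 (mod 19). Nonzero ⇒ E is nonsingular.
For each x ∈ F_19, compute rhs = x³ + 18·x + 15 mod 19, then count y ∈ F_19 with y² ≡ rhs.
  x = 0: rhs = 15, matching y values: none (0 points).
  x = 1: rhs = 15, matching y values: none (0 points).
  x = 2: rhs = 2, matching y values: none (0 points).
  x = 3: rhs = 1, matching y values: 1, 18 (2 points).
  x = 4: rhs = 18, matching y values: none (0 points).
  x = 5: rhs = 2, matching y values: none (0 points).
  x = 6: rhs = 16, matching y values: 4, 15 (2 points).
  x = 7: rhs = 9, matching y values: 3, 16 (2 points).
  x = 8: rhs = 6, matching y values: 5, 14 (2 points).
  x = 9: rhs = 13, matching y values: none (0 points).
  x = 10: rhs = 17, matching y values: 6, 13 (2 points).
  x = 11: rhs = 5, matching y values: 9, 10 (2 points).
  x = 12: rhs = 2, matching y values: none (0 points).
  x = 13: rhs = 14, matching y values: none (0 points).
  x = 14: rhs = 9, matching y values: 3, 16 (2 points).
  x = 15: rhs = 12, matching y values: none (0 points).
  x = 16: rhs = 10, matching y values: none (0 points).
  x = 17: rhs = 9, matching y values: 3, 16 (2 points).
  x = 18: rhs = 15, matching y values: none (0 points).
Total affine count: 16.
Full point count |E(F_19)| = 16 + 1 = 17.
Hasse bound: |17 − (19+1)| = |-3| = 3 ≤ 2√19 ≈ 8.7178 ✓.


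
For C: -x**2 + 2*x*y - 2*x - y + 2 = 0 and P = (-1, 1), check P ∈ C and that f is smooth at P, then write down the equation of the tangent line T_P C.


Tangent line at P: 2*x - 3*y + 5 = 0.

Step 1: f(-1, 1) = 0, so P lies on C.
Step 2: partial derivatives
  f_x(x, y) = -2*x + 2*y - 2, f_y(x, y) = 2*x - 1.
  f_x(P) = 2, f_y(P) = -3 (gradient nonzero, so P is smooth).
Step 3: tangent line at P: 2·(x − -1) + -3·(y − 1) = 0.
Expanding: 2*x - 3*y + 5 = 0.


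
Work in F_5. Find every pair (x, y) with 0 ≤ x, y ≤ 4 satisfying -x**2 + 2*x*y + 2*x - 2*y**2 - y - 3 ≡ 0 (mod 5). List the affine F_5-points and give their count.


Affine F_5-points: {(1, 4), (2, 2), (4, 2), (4, 4)}; count = 4.

For each of the 25 pairs (x, y) ∈ F_5², evaluate f(x, y) mod 5. Record the zeros.
  x = 0: [0↦2, 1↦4, 2↦2, 3↦1, 4↦1]  zeros at y ∈ ∅
  x = 1: [0↦3, 1↦2, 2↦2, 3↦3, 4↦0]  zeros at y ∈ {4}
  x = 2: [0↦2, 1↦3, 2↦0, 3↦3, 4↦2]  zeros at y ∈ {2}
  x = 3: [0↦4, 1↦2, 2↦1, 3↦1, 4↦2]  zeros at y ∈ ∅
  x = 4: [0↦4, 1↦4, 2↦0, 3↦2, 4↦0]  zeros at y ∈ {2, 4}
Collecting zeros: affine points = {(1, 4), (2, 2), (4, 2), (4, 4)}.
Total count |C(F_5)_aff| = 4.


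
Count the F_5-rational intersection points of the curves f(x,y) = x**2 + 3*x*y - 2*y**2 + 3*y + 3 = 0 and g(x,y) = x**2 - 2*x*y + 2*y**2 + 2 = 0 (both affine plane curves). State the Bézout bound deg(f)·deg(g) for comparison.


Common zeros: ∅; count = 0; Bézout bound = 4.

deg(f) = 2, deg(g) = 2, so Bézout bound = 4.
Scan x ∈ F_5. For each x, list the y ∈ F_5 with f(x, y) ≡ 0 and those with g(x, y) ≡ 0 (mod 5); the common zeros in that column are the intersection.
  x = 0: f ≡ 0 at y ∈ ∅; g ≡ 0 at y ∈ {2, 3}; common: ∅.
  x = 1: f ≡ 0 at y ∈ ∅; g ≡ 0 at y ∈ {3}; common: ∅.
  x = 2: f ≡ 0 at y ∈ ∅; g ≡ 0 at y ∈ ∅; common: ∅.
  x = 3: f ≡ 0 at y ∈ {3}; g ≡ 0 at y ∈ ∅; common: ∅.
  x = 4: f ≡ 0 at y ∈ ∅; g ≡ 0 at y ∈ {2}; common: ∅.
Collecting: common zeros = ∅, so the count is 0.
Comparison with the Bézout bound: 0 ≤ 4 = deg(f)·deg(g), as expected for curves with no common component (the affine F_5-count falls short of the bound because intersections may lie at infinity, over extension fields, or carry multiplicity).


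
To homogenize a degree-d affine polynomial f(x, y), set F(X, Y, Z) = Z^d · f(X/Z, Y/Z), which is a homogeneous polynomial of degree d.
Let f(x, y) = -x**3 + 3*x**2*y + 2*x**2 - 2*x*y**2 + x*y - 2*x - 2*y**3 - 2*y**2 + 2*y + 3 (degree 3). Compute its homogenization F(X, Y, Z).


F(X, Y, Z) = -X**3 + 3*X**2*Y + 2*X**2*Z - 2*X*Y**2 + X*Y*Z - 2*X*Z**2 - 2*Y**3 - 2*Y**2*Z + 2*Y*Z**2 + 3*Z**3

deg(f) = 3.
Substitute x = X/Z, y = Y/Z into f, then multiply by Z^3.
  monomial -1·x^3·y^0 ↦ -1·X^3·Y^0·Z^0.
  monomial 3·x^2·y^1 ↦ 3·X^2·Y^1·Z^0.
  monomial 2·x^2·y^0 ↦ 2·X^2·Y^0·Z^1.
  monomial -2·x^1·y^2 ↦ -2·X^1·Y^2·Z^0.
  monomial 1·x^1·y^1 ↦ 1·X^1·Y^1·Z^1.
  monomial -2·x^1·y^0 ↦ -2·X^1·Y^0·Z^2.
  monomial -2·x^0·y^3 ↦ -2·X^0·Y^3·Z^0.
  monomial -2·x^0·y^2 ↦ -2·X^0·Y^2·Z^1.
  monomial 2·x^0·y^1 ↦ 2·X^0·Y^1·Z^2.
  monomial 3·x^0·y^0 ↦ 3·X^0·Y^0·Z^3.
Collecting: F(X, Y, Z) = -X**3 + 3*X**2*Y + 2*X**2*Z - 2*X*Y**2 + X*Y*Z - 2*X*Z**2 - 2*Y**3 - 2*Y**2*Z + 2*Y*Z**2 + 3*Z**3.


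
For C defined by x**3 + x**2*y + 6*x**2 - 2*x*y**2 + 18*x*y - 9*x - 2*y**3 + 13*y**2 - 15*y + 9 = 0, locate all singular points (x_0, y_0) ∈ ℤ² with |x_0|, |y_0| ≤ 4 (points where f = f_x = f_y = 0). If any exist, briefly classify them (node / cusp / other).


Singular points: {(-3, 3)}; classification: cusp.

Compute partial derivatives:
  f_x = 3*x**2 + 2*x*y + 12*x - 2*y**2 + 18*y - 9.
  f_y = x**2 - 4*x*y + 18*x - 6*y**2 + 26*y - 15.
Scan x_0 ∈ {−4, ..., 4}. For each x_0, f_y(x_0, y) is a polynomial in y; find its integer roots y ∈ {−4, ..., 4}, then test f_x and f at those candidates.
  x = -4: f_y(-4, y) = -6*y**2 + 42*y - 71; no integer root y with |y| ≤ 4.
  x = -3: f_y(-3, y) = -6*y**2 + 38*y - 60; vanishes at y ∈ {3}. (-3, 3): f_x = 0, f = 0 — SINGULAR.
  x = -2: f_y(-2, y) = -6*y**2 + 34*y - 47; no integer root y with |y| ≤ 4.
  x = -1: f_y(-1, y) = -6*y**2 + 30*y - 32; no integer root y with |y| ≤ 4.
  x = 0: f_y(0, y) = -6*y**2 + 26*y - 15; no integer root y with |y| ≤ 4.
  x = 1: f_y(1, y) = -6*y**2 + 22*y + 4; no integer root y with |y| ≤ 4.
  x = 2: f_y(2, y) = -6*y**2 + 18*y + 25; no integer root y with |y| ≤ 4.
  x = 3: f_y(3, y) = -6*y**2 + 14*y + 48; no integer root y with |y| ≤ 4.
  x = 4: f_y(4, y) = -6*y**2 + 10*y + 73; no integer root y with |y| ≤ 4.
Only singular point on the grid: (-3, 3).
Classify: substitute x = -3 + u, y = 3 + v and expand: f = u**3 + u**2*v - 2*u*v**2 - 2*v**3 + v**2.
No constant or linear terms (consistent with a singular point). Quadratic part: v**2. Cubic part: u**3 + u**2*v - 2*u*v**2 - 2*v**3.
The quadratic part v**2 is a perfect square, so there is a single (double) tangent line v = 0, i.e. y = 3. Restricting the cubic part to that line (v = 0) leaves u**3 ≠ 0, so f is not divisible by v and the branch is v² ≈ -u**3 to lowest order — this is a cusp.
Classification: cusp.


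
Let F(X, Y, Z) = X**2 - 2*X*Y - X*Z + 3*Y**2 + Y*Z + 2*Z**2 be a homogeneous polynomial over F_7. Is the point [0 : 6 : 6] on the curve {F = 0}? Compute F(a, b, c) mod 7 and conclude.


F(0,6,6) ≡ 6 (mod 7); P is NOT on the curve.

Evaluate F(0, 6, 6) term-by-term (mod 7).
  X**2 ↦ 1·0·1·1 = 0
  -2*X*Y ↦ -2·0·6·1 = 0
  -X*Z ↦ -1·0·1·6 = 0
  3*Y**2 ↦ 3·1·36·1 = 108
  Y*Z ↦ 1·1·6·6 = 36
  2*Z**2 ↦ 2·1·1·36 = 72
Sum: F(0, 6, 6) = (0) + (0) + (0) + (108) + (36) + (72) = 216.
Reducing mod 7: 216 ≡ 6 (mod 7).
Since F(a, b, c) ≡ 6 ≠ 0 (mod 7), P does NOT lie on the curve.


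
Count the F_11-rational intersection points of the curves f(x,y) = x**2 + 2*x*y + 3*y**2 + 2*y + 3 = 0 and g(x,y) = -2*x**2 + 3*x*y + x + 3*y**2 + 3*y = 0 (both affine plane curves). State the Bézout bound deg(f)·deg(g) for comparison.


Common zeros: {(6, 4)}; count = 1; Bézout bound = 4.

deg(f) = 2, deg(g) = 2, so Bézout bound = 4.
Scan x ∈ F_11. For each x, list the y ∈ F_11 with f(x, y) ≡ 0 and those with g(x, y) ≡ 0 (mod 11); the common zeros in that column are the intersection.
  x = 0: f ≡ 0 at y ∈ {5, 9}; g ≡ 0 at y ∈ {0, 10}; common: ∅.
  x = 1: f ≡ 0 at y ∈ {1, 5}; g ≡ 0 at y ∈ {3, 6}; common: ∅.
  x = 2: f ≡ 0 at y ∈ ∅; g ≡ 0 at y ∈ ∅; common: ∅.
  x = 3: f ≡ 0 at y ∈ ∅; g ≡ 0 at y ∈ {1, 6}; common: ∅.
  x = 4: f ≡ 0 at y ∈ {6, 9}; g ≡ 0 at y ∈ {3}; common: ∅.
  x = 5: f ≡ 0 at y ∈ ∅; g ≡ 0 at y ∈ ∅; common: ∅.
  x = 6: f ≡ 0 at y ∈ {4, 6}; g ≡ 0 at y ∈ {0, 4}; common: {4}.
  x = 7: f ≡ 0 at y ∈ ∅; g ≡ 0 at y ∈ ∅; common: ∅.
  x = 8: f ≡ 0 at y ∈ {1, 4}; g ≡ 0 at y ∈ ∅; common: ∅.
  x = 9: f ≡ 0 at y ∈ ∅; g ≡ 0 at y ∈ ∅; common: ∅.
  x = 10: f ≡ 0 at y ∈ ∅; g ≡ 0 at y ∈ {1, 10}; common: ∅.
Collecting: common zeros = {(6, 4)}, so the count is 1.
Comparison with the Bézout bound: 1 ≤ 4 = deg(f)·deg(g), as expected for curves with no common component (the affine F_11-count falls short of the bound because intersections may lie at infinity, over extension fields, or carry multiplicity).


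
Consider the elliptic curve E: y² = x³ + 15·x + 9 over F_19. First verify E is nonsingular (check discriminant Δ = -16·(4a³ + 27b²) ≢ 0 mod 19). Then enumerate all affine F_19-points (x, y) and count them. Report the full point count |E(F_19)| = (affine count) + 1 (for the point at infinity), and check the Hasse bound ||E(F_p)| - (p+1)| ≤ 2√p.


Affine points = {(0, 3), (0, 16), (1, 5), (1, 14), (2, 3), (2, 16), (3, 9), (3, 10), (4, 0), (5, 0), (6, 7), (6, 12), (7, 1), (7, 18), (10, 0), (11, 2), (11, 17), (12, 6), (12, 13), (13, 8), (13, 11), (17, 3), (17, 16)}; affine count = 23; |E(F_19)| = 24.

Discriminant check: Δ ∝ 4a³ + 27b² = 4·15³ + 27·9² = 4·3375 + 27·81 ≡ 12 (mod 19). Nonzero ⇒ E is nonsingular.
For each x ∈ F_19, compute rhs = x³ + 15·x + 9 mod 19, then count y ∈ F_19 with y² ≡ rhs.
  x = 0: rhs = 9, matching y values: 3, 16 (2 points).
  x = 1: rhs = 6, matching y values: 5, 14 (2 points).
  x = 2: rhs = 9, matching y values: 3, 16 (2 points).
  x = 3: rhs = 5, matching y values: 9, 10 (2 points).
  x = 4: rhs = 0, matching y values: 0 (1 points).
  x = 5: rhs = 0, matching y values: 0 (1 points).
  x = 6: rhs = 11, matching y values: 7, 12 (2 points).
  x = 7: rhs = 1, matching y values: 1, 18 (2 points).
  x = 8: rhs = 14, matching y values: none (0 points).
  x = 9: rhs = 18, matching y values: none (0 points).
  x = 10: rhs = 0, matching y values: 0 (1 points).
  x = 11: rhs = 4, matching y values: 2, 17 (2 points).
  x = 12: rhs = 17, matching y values: 6, 13 (2 points).
  x = 13: rhs = 7, matching y values: 8, 11 (2 points).
  x = 14: rhs = 18, matching y values: none (0 points).
  x = 15: rhs = 18, matching y values: none (0 points).
  x = 16: rhs = 13, matching y values: none (0 points).
  x = 17: rhs = 9, matching y values: 3, 16 (2 points).
  x = 18: rhs = 12, matching y values: none (0 points).
Total affine count: 23.
Full point count |E(F_19)| = 23 + 1 = 24.
Hasse bound: |24 − (19+1)| = |4| = 4 ≤ 2√19 ≈ 8.7178 ✓.


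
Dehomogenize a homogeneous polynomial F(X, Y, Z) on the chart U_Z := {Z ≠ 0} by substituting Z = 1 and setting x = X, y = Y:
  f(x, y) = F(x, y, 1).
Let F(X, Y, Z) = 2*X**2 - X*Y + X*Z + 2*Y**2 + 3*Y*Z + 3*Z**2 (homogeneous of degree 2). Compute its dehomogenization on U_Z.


f(x, y) = 2*x**2 - x*y + x + 2*y**2 + 3*y + 3

On U_Z we set Z = 1. Each monomial c·X^i·Y^j·Z^k in F becomes c·x^i·y^j·1^k = c·x^i·y^j.
Substituting Z = 1: F(X, Y, 1) = 2*x**2 - x*y + x + 2*y**2 + 3*y + 3.
Note: deg(f) ≤ deg(F) = 2; strict inequality happens when F is divisible by Z (lost terms).


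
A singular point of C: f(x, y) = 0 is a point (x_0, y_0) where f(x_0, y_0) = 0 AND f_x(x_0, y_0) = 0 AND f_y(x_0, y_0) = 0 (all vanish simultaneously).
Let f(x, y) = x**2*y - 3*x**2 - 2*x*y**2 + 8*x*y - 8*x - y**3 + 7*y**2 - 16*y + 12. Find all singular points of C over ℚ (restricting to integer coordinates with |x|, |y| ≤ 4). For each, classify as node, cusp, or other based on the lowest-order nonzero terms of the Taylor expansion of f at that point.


Singular points: {(0, 2)}; classification: node.

Compute partial derivatives:
  f_x = 2*x*y - 6*x - 2*y**2 + 8*y - 8.
  f_y = x**2 - 4*x*y + 8*x - 3*y**2 + 14*y - 16.
Scan x_0 ∈ {−4, ..., 4}. For each x_0, f_y(x_0, y) is a polynomial in y; find its integer roots y ∈ {−4, ..., 4}, then test f_x and f at those candidates.
  x = -4: f_y(-4, y) = -3*y**2 + 30*y - 32; no integer root y with |y| ≤ 4.
  x = -3: f_y(-3, y) = -3*y**2 + 26*y - 31; no integer root y with |y| ≤ 4.
  x = -2: f_y(-2, y) = -3*y**2 + 22*y - 28; no integer root y with |y| ≤ 4.
  x = -1: f_y(-1, y) = -3*y**2 + 18*y - 23; no integer root y with |y| ≤ 4.
  x = 0: f_y(0, y) = -3*y**2 + 14*y - 16; vanishes at y ∈ {2}. (0, 2): f_x = 0, f = 0 — SINGULAR.
  x = 1: f_y(1, y) = -3*y**2 + 10*y - 7; vanishes at y ∈ {1}. (1, 1): f_x = -6 ≠ 0.
  x = 2: f_y(2, y) = -3*y**2 + 6*y + 4; no integer root y with |y| ≤ 4.
  x = 3: f_y(3, y) = -3*y**2 + 2*y + 17; no integer root y with |y| ≤ 4.
  x = 4: f_y(4, y) = -3*y**2 - 2*y + 32; no integer root y with |y| ≤ 4.
Only singular point on the grid: (0, 2).
Classify: substitute x = 0 + u, y = 2 + v and expand: f = u**2*v - u**2 - 2*u*v**2 - v**3 + v**2.
No constant or linear terms (consistent with a singular point). Quadratic part: -u**2 + v**2. Cubic part: u**2*v - 2*u*v**2 - v**3.
The quadratic part v**2 - u**2 = (v − u)(v + u) splits into two distinct linear factors, so there are two distinct tangent lines y − 2 = ±(x − 0) — this is a node (ordinary double point).
Classification: node.


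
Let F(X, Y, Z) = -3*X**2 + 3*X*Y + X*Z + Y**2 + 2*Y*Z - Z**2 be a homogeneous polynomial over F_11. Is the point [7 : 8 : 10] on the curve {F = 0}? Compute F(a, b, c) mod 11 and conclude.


F(7,8,10) ≡ 6 (mod 11); P is NOT on the curve.

Evaluate F(7, 8, 10) term-by-term (mod 11).
  -3*X**2 ↦ -3·49·1·1 = -147
  3*X*Y ↦ 3·7·8·1 = 168
  X*Z ↦ 1·7·1·10 = 70
  Y**2 ↦ 1·1·64·1 = 64
  2*Y*Z ↦ 2·1·8·10 = 160
  -Z**2 ↦ -1·1·1·100 = -100
Sum: F(7, 8, 10) = (-147) + (168) + (70) + (64) + (160) + (-100) = 215.
Reducing mod 11: 215 ≡ 6 (mod 11).
Since F(a, b, c) ≡ 6 ≠ 0 (mod 11), P does NOT lie on the curve.


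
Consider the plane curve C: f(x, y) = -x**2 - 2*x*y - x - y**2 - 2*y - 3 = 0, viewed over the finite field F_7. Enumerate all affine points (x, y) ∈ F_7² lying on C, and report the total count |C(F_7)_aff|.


Affine F_7-points: {(2, 4), (3, 2), (3, 4), (4, 5), (4, 6), (6, 2), (6, 5)}; count = 7.

For each of the 49 pairs (x, y) ∈ F_7², evaluate f(x, y) mod 7. Record the zeros.
  x = 0: [0↦4, 1↦1, 2↦3, 3↦3, 4↦1, 5↦4, 6↦5]  zeros at y ∈ ∅
  x = 1: [0↦2, 1↦4, 2↦4, 3↦2, 4↦5, 5↦6, 6↦5]  zeros at y ∈ ∅
  x = 2: [0↦5, 1↦5, 2↦3, 3↦6, 4↦0, 5↦6, 6↦3]  zeros at y ∈ {4}
  x = 3: [0↦6, 1↦4, 2↦0, 3↦1, 4↦0, 5↦4, 6↦6]  zeros at y ∈ {2, 4}
  x = 4: [0↦5, 1↦1, 2↦2, 3↦1, 4↦5, 5↦0, 6↦0]  zeros at y ∈ {5, 6}
  x = 5: [0↦2, 1↦3, 2↦2, 3↦6, 4↦1, 5↦1, 6↦6]  zeros at y ∈ ∅
  x = 6: [0↦4, 1↦3, 2↦0, 3↦2, 4↦2, 5↦0, 6↦3]  zeros at y ∈ {2, 5}
Collecting zeros: affine points = {(2, 4), (3, 2), (3, 4), (4, 5), (4, 6), (6, 2), (6, 5)}.
Total count |C(F_7)_aff| = 7.


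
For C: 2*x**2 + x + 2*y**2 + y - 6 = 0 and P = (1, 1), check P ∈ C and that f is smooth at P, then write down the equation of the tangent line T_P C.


Tangent line at P: 5*x + 5*y - 10 = 0.

Step 1: f(1, 1) = 0, so P lies on C.
Step 2: partial derivatives
  f_x(x, y) = 4*x + 1, f_y(x, y) = 4*y + 1.
  f_x(P) = 5, f_y(P) = 5 (gradient nonzero, so P is smooth).
Step 3: tangent line at P: 5·(x − 1) + 5·(y − 1) = 0.
Expanding: 5*x + 5*y - 10 = 0.


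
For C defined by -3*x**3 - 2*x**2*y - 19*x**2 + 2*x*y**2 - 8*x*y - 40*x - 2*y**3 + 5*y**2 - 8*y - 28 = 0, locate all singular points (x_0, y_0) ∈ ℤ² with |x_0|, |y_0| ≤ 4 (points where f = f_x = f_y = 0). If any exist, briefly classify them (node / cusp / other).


Singular points: {(-2, 0)}; classification: node.

Compute partial derivatives:
  f_x = -9*x**2 - 4*x*y - 38*x + 2*y**2 - 8*y - 40.
  f_y = -2*x**2 + 4*x*y - 8*x - 6*y**2 + 10*y - 8.
Scan x_0 ∈ {−4, ..., 4}. For each x_0, f_y(x_0, y) is a polynomial in y; find its integer roots y ∈ {−4, ..., 4}, then test f_x and f at those candidates.
  x = -4: f_y(-4, y) = -6*y**2 - 6*y - 8; no integer root y with |y| ≤ 4.
  x = -3: f_y(-3, y) = -6*y**2 - 2*y - 2; no integer root y with |y| ≤ 4.
  x = -2: f_y(-2, y) = -6*y**2 + 2*y; vanishes at y ∈ {0}. (-2, 0): f_x = 0, f = 0 — SINGULAR.
  x = -1: f_y(-1, y) = -6*y**2 + 6*y - 2; no integer root y with |y| ≤ 4.
  x = 0: f_y(0, y) = -6*y**2 + 10*y - 8; no integer root y with |y| ≤ 4.
  x = 1: f_y(1, y) = -6*y**2 + 14*y - 18; no integer root y with |y| ≤ 4.
  x = 2: f_y(2, y) = -6*y**2 + 18*y - 32; no integer root y with |y| ≤ 4.
  x = 3: f_y(3, y) = -6*y**2 + 22*y - 50; no integer root y with |y| ≤ 4.
  x = 4: f_y(4, y) = -6*y**2 + 26*y - 72; no integer root y with |y| ≤ 4.
Only singular point on the grid: (-2, 0).
Classify: substitute x = -2 + u, y = 0 + v and expand: f = -3*u**3 - 2*u**2*v - u**2 + 2*u*v**2 - 2*v**3 + v**2.
No constant or linear terms (consistent with a singular point). Quadratic part: -u**2 + v**2. Cubic part: -3*u**3 - 2*u**2*v + 2*u*v**2 - 2*v**3.
The quadratic part v**2 - u**2 = (v − u)(v + u) splits into two distinct linear factors, so there are two distinct tangent lines y − 0 = ±(x − -2) — this is a node (ordinary double point).
Classification: node.


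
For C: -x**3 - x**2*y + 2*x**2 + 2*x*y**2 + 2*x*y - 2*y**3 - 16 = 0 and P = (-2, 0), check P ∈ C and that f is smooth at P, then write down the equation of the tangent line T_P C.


Tangent line at P: -20*x - 8*y - 40 = 0.

Step 1: f(-2, 0) = 0, so P lies on C.
Step 2: partial derivatives
  f_x(x, y) = -3*x**2 - 2*x*y + 4*x + 2*y**2 + 2*y, f_y(x, y) = -x**2 + 4*x*y + 2*x - 6*y**2.
  f_x(P) = -20, f_y(P) = -8 (gradient nonzero, so P is smooth).
Step 3: tangent line at P: -20·(x − -2) + -8·(y − 0) = 0.
Expanding: -20*x - 8*y - 40 = 0.


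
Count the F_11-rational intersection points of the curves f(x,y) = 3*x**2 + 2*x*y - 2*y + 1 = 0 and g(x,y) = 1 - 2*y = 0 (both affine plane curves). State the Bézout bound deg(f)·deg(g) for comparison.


Common zeros: {(0, 6), (7, 6)}; count = 2; Bézout bound = 2.

deg(f) = 2, deg(g) = 1, so Bézout bound = 2.
Scan x ∈ F_11. For each x, list the y ∈ F_11 with f(x, y) ≡ 0 and those with g(x, y) ≡ 0 (mod 11); the common zeros in that column are the intersection.
  x = 0: f ≡ 0 at y ∈ {6}; g ≡ 0 at y ∈ {6}; common: {6}.
  x = 1: f ≡ 0 at y ∈ ∅; g ≡ 0 at y ∈ {6}; common: ∅.
  x = 2: f ≡ 0 at y ∈ {10}; g ≡ 0 at y ∈ {6}; common: ∅.
  x = 3: f ≡ 0 at y ∈ {4}; g ≡ 0 at y ∈ {6}; common: ∅.
  x = 4: f ≡ 0 at y ∈ {1}; g ≡ 0 at y ∈ {6}; common: ∅.
  x = 5: f ≡ 0 at y ∈ {7}; g ≡ 0 at y ∈ {6}; common: ∅.
  x = 6: f ≡ 0 at y ∈ {10}; g ≡ 0 at y ∈ {6}; common: ∅.
  x = 7: f ≡ 0 at y ∈ {6}; g ≡ 0 at y ∈ {6}; common: {6}.
  x = 8: f ≡ 0 at y ∈ {9}; g ≡ 0 at y ∈ {6}; common: ∅.
  x = 9: f ≡ 0 at y ∈ {4}; g ≡ 0 at y ∈ {6}; common: ∅.
  x = 10: f ≡ 0 at y ∈ {1}; g ≡ 0 at y ∈ {6}; common: ∅.
Collecting: common zeros = {(0, 6), (7, 6)}, so the count is 2.
Comparison with the Bézout bound: 2 ≤ 2 = deg(f)·deg(g), as expected for curves with no common component (the bound is attained).


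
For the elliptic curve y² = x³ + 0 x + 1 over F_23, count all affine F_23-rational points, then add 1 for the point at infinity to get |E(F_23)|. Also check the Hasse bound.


Affine points = {(0, 1), (0, 22), (1, 5), (1, 18), (2, 3), (2, 20), (10, 9), (10, 14), (12, 2), (12, 21), (13, 6), (13, 17), (14, 10), (14, 13), (15, 8), (15, 15), (16, 7), (16, 16), (19, 11), (19, 12), (21, 4), (21, 19), (22, 0)}; affine count = 23; |E(F_23)| = 24.

Discriminant check: Δ ∝ 4a³ + 27b² = 4·0³ + 27·1² = 4·0 + 27·1 ≡ 4 (mod 23). Nonzero ⇒ E is nonsingular.
For each x ∈ F_23, compute rhs = x³ + 0·x + 1 mod 23, then count y ∈ F_23 with y² ≡ rhs.
  x = 0: rhs = 1, matching y values: 1, 22 (2 points).
  x = 1: rhs = 2, matching y values: 5, 18 (2 points).
  x = 2: rhs = 9, matching y values: 3, 20 (2 points).
  x = 3: rhs = 5, matching y values: none (0 points).
  x = 4: rhs = 19, matching y values: none (0 points).
  x = 5: rhs = 11, matching y values: none (0 points).
  x = 6: rhs = 10, matching y values: none (0 points).
  x = 7: rhs = 22, matching y values: none (0 points).
  x = 8: rhs = 7, matching y values: none (0 points).
  x = 9: rhs = 17, matching y values: none (0 points).
  x = 10: rhs = 12, matching y values: 9, 14 (2 points).
  x = 11: rhs = 21, matching y values: none (0 points).
  x = 12: rhs = 4, matching y values: 2, 21 (2 points).
  x = 13: rhs = 13, matching y values: 6, 17 (2 points).
  x = 14: rhs = 8, matching y values: 10, 13 (2 points).
  x = 15: rhs = 18, matching y values: 8, 15 (2 points).
  x = 16: rhs = 3, matching y values: 7, 16 (2 points).
  x = 17: rhs = 15, matching y values: none (0 points).
  x = 18: rhs = 14, matching y values: none (0 points).
  x = 19: rhs = 6, matching y values: 11, 12 (2 points).
  x = 20: rhs = 20, matching y values: none (0 points).
  x = 21: rhs = 16, matching y values: 4, 19 (2 points).
  x = 22: rhs = 0, matching y values: 0 (1 points).
Total affine count: 23.
Full point count |E(F_23)| = 23 + 1 = 24.
Hasse bound: |24 − (23+1)| = |0| = 0 ≤ 2√23 ≈ 9.5917 ✓.


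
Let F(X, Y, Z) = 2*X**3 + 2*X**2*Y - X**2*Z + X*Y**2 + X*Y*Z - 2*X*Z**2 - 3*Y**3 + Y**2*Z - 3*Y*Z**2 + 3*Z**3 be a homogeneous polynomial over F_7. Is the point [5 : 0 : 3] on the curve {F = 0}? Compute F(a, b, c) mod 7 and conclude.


F(5,0,3) ≡ 5 (mod 7); P is NOT on the curve.

Evaluate F(5, 0, 3) term-by-term (mod 7).
  2*X**3 ↦ 2·125·1·1 = 250
  2*X**2*Y ↦ 2·25·0·1 = 0
  -X**2*Z ↦ -1·25·1·3 = -75
  X*Y**2 ↦ 1·5·0·1 = 0
  X*Y*Z ↦ 1·5·0·3 = 0
  -2*X*Z**2 ↦ -2·5·1·9 = -90
  -3*Y**3 ↦ -3·1·0·1 = 0
  Y**2*Z ↦ 1·1·0·3 = 0
  -3*Y*Z**2 ↦ -3·1·0·9 = 0
  3*Z**3 ↦ 3·1·1·27 = 81
Sum: F(5, 0, 3) = (250) + (0) + (-75) + (0) + (0) + (-90) + (0) + (0) + (0) + (81) = 166.
Reducing mod 7: 166 ≡ 5 (mod 7).
Since F(a, b, c) ≡ 5 ≠ 0 (mod 7), P does NOT lie on the curve.


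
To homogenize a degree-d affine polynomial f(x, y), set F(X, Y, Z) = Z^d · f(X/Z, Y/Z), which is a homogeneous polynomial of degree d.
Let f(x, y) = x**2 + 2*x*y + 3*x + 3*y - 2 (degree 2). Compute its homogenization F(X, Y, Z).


F(X, Y, Z) = X**2 + 2*X*Y + 3*X*Z + 3*Y*Z - 2*Z**2

deg(f) = 2.
Substitute x = X/Z, y = Y/Z into f, then multiply by Z^2.
  monomial 1·x^2·y^0 ↦ 1·X^2·Y^0·Z^0.
  monomial 2·x^1·y^1 ↦ 2·X^1·Y^1·Z^0.
  monomial 3·x^1·y^0 ↦ 3·X^1·Y^0·Z^1.
  monomial 3·x^0·y^1 ↦ 3·X^0·Y^1·Z^1.
  monomial -2·x^0·y^0 ↦ -2·X^0·Y^0·Z^2.
Collecting: F(X, Y, Z) = X**2 + 2*X*Y + 3*X*Z + 3*Y*Z - 2*Z**2.


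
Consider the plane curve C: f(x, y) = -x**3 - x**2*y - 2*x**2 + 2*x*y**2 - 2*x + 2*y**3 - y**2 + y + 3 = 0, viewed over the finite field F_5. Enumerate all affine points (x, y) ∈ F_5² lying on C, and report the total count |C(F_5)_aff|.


Affine F_5-points: {(0, 1), (2, 1), (2, 2), (2, 3)}; count = 4.

For each of the 25 pairs (x, y) ∈ F_5², evaluate f(x, y) mod 5. Record the zeros.
  x = 0: [0↦3, 1↦0, 2↦2, 3↦1, 4↦4]  zeros at y ∈ {1}
  x = 1: [0↦3, 1↦1, 2↦3, 3↦1, 4↦2]  zeros at y ∈ ∅
  x = 2: [0↦3, 1↦0, 2↦0, 3↦0, 4↦2]  zeros at y ∈ {1, 2, 3}
  x = 3: [0↦2, 1↦1, 2↦2, 3↦2, 4↦3]  zeros at y ∈ ∅
  x = 4: [0↦4, 1↦3, 2↦3, 3↦1, 4↦4]  zeros at y ∈ ∅
Collecting zeros: affine points = {(0, 1), (2, 1), (2, 2), (2, 3)}.
Total count |C(F_5)_aff| = 4.


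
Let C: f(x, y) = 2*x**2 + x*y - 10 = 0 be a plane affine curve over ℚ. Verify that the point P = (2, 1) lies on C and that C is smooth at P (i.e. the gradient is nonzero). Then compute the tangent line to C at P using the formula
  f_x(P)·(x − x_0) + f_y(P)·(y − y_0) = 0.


Tangent line at P: 9*x + 2*y - 20 = 0.

Step 1: f(2, 1) = 0, so P lies on C.
Step 2: partial derivatives
  f_x(x, y) = 4*x + y, f_y(x, y) = x.
  f_x(P) = 9, f_y(P) = 2 (gradient nonzero, so P is smooth).
Step 3: tangent line at P: 9·(x − 2) + 2·(y − 1) = 0.
Expanding: 9*x + 2*y - 20 = 0.


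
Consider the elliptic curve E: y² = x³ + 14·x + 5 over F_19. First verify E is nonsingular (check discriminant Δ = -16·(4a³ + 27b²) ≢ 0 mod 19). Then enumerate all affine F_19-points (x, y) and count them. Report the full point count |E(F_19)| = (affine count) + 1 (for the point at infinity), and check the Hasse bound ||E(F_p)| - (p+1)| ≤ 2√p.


Affine points = {(0, 9), (0, 10), (1, 1), (1, 18), (3, 6), (3, 13), (4, 7), (4, 12), (6, 1), (6, 18), (7, 3), (7, 16), (9, 9), (9, 10), (10, 9), (10, 10), (12, 1), (12, 18), (13, 3), (13, 16), (14, 0), (17, 8), (17, 11), (18, 3), (18, 16)}; affine count = 25; |E(F_19)| = 26.

Discriminant check: Δ ∝ 4a³ + 27b² = 4·14³ + 27·5² = 4·2744 + 27·25 ≡ 4 (mod 19). Nonzero ⇒ E is nonsingular.
For each x ∈ F_19, compute rhs = x³ + 14·x + 5 mod 19, then count y ∈ F_19 with y² ≡ rhs.
  x = 0: rhs = 5, matching y values: 9, 10 (2 points).
  x = 1: rhs = 1, matching y values: 1, 18 (2 points).
  x = 2: rhs = 3, matching y values: none (0 points).
  x = 3: rhs = 17, matching y values: 6, 13 (2 points).
  x = 4: rhs = 11, matching y values: 7, 12 (2 points).
  x = 5: rhs = 10, matching y values: none (0 points).
  x = 6: rhs = 1, matching y values: 1, 18 (2 points).
  x = 7: rhs = 9, matching y values: 3, 16 (2 points).
  x = 8: rhs = 2, matching y values: none (0 points).
  x = 9: rhs = 5, matching y values: 9, 10 (2 points).
  x = 10: rhs = 5, matching y values: 9, 10 (2 points).
  x = 11: rhs = 8, matching y values: none (0 points).
  x = 12: rhs = 1, matching y values: 1, 18 (2 points).
  x = 13: rhs = 9, matching y values: 3, 16 (2 points).
  x = 14: rhs = 0, matching y values: 0 (1 points).
  x = 15: rhs = 18, matching y values: none (0 points).
  x = 16: rhs = 12, matching y values: none (0 points).
  x = 17: rhs = 7, matching y values: 8, 11 (2 points).
  x = 18: rhs = 9, matching y values: 3, 16 (2 points).
Total affine count: 25.
Full point count |E(F_19)| = 25 + 1 = 26.
Hasse bound: |26 − (19+1)| = |6| = 6 ≤ 2√19 ≈ 8.7178 ✓.


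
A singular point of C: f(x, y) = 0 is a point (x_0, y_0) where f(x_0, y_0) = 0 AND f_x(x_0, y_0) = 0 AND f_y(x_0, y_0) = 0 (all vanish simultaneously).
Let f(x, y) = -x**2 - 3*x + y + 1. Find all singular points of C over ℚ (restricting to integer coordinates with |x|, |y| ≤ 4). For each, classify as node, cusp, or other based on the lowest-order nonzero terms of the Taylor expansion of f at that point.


No singular points in the scanned grid; C is smooth there.

Compute partial derivatives:
  f_x = -2*x - 3.
  f_y = 1.
f_y = 1 is a nonzero constant, so f_y never vanishes: no point (x, y) can satisfy f = f_x = f_y = 0. In particular no (x, y) ∈ {−4, ..., 4}² is singular; the curve is smooth.


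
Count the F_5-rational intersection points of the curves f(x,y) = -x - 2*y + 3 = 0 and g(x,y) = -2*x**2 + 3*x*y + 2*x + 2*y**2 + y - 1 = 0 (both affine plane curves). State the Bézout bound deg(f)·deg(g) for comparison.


Common zeros: {(0, 4), (1, 1)}; count = 2; Bézout bound = 2.

deg(f) = 1, deg(g) = 2, so Bézout bound = 2.
Scan x ∈ F_5. For each x, list the y ∈ F_5 with f(x, y) ≡ 0 and those with g(x, y) ≡ 0 (mod 5); the common zeros in that column are the intersection.
  x = 0: f ≡ 0 at y ∈ {4}; g ≡ 0 at y ∈ {3, 4}; common: {4}.
  x = 1: f ≡ 0 at y ∈ {1}; g ≡ 0 at y ∈ {1, 2}; common: {1}.
  x = 2: f ≡ 0 at y ∈ {3}; g ≡ 0 at y ∈ {0, 4}; common: ∅.
  x = 3: f ≡ 0 at y ∈ {0}; g ≡ 0 at y ∈ {2, 3}; common: ∅.
  x = 4: f ≡ 0 at y ∈ {2}; g ≡ 0 at y ∈ {0, 1}; common: ∅.
Collecting: common zeros = {(0, 4), (1, 1)}, so the count is 2.
Comparison with the Bézout bound: 2 ≤ 2 = deg(f)·deg(g), as expected for curves with no common component (the bound is attained).


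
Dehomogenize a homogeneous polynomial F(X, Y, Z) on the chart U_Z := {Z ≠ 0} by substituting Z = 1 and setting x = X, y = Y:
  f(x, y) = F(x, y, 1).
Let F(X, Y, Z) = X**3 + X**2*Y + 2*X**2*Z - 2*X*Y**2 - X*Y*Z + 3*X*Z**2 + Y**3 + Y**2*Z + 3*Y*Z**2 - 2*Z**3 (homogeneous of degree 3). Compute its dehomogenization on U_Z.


f(x, y) = x**3 + x**2*y + 2*x**2 - 2*x*y**2 - x*y + 3*x + y**3 + y**2 + 3*y - 2

On U_Z we set Z = 1. Each monomial c·X^i·Y^j·Z^k in F becomes c·x^i·y^j·1^k = c·x^i·y^j.
Substituting Z = 1: F(X, Y, 1) = x**3 + x**2*y + 2*x**2 - 2*x*y**2 - x*y + 3*x + y**3 + y**2 + 3*y - 2.
Note: deg(f) ≤ deg(F) = 3; strict inequality happens when F is divisible by Z (lost terms).


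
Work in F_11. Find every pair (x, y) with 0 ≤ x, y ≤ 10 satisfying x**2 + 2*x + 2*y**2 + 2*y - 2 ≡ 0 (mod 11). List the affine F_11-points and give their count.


Affine F_11-points: {(0, 3), (0, 7), (2, 5), (4, 0), (4, 10), (5, 0), (5, 10), (7, 5), (9, 3), (9, 7)}; count = 10.

For each of the 121 pairs (x, y) ∈ F_11², evaluate f(x, y) mod 11. Record the zeros.
  x = 0: [0↦9, 1↦2, 2↦10, 3↦0, 4↦5, 5↦3, 6↦5, 7↦0, 8↦10, 9↦2, 10↦9]  zeros at y ∈ {3, 7}
  x = 1: [0↦1, 1↦5, 2↦2, 3↦3, 4↦8, 5↦6, 6↦8, 7↦3, 8↦2, 9↦5, 10↦1]  zeros at y ∈ ∅
  x = 2: [0↦6, 1↦10, 2↦7, 3↦8, 4↦2, 5↦0, 6↦2, 7↦8, 8↦7, 9↦10, 10↦6]  zeros at y ∈ {5}
  x = 3: [0↦2, 1↦6, 2↦3, 3↦4, 4↦9, 5↦7, 6↦9, 7↦4, 8↦3, 9↦6, 10↦2]  zeros at y ∈ ∅
  x = 4: [0↦0, 1↦4, 2↦1, 3↦2, 4↦7, 5↦5, 6↦7, 7↦2, 8↦1, 9↦4, 10↦0]  zeros at y ∈ {0, 10}
  x = 5: [0↦0, 1↦4, 2↦1, 3↦2, 4↦7, 5↦5, 6↦7, 7↦2, 8↦1, 9↦4, 10↦0]  zeros at y ∈ {0, 10}
  x = 6: [0↦2, 1↦6, 2↦3, 3↦4, 4↦9, 5↦7, 6↦9, 7↦4, 8↦3, 9↦6, 10↦2]  zeros at y ∈ ∅
  x = 7: [0↦6, 1↦10, 2↦7, 3↦8, 4↦2, 5↦0, 6↦2, 7↦8, 8↦7, 9↦10, 10↦6]  zeros at y ∈ {5}
  x = 8: [0↦1, 1↦5, 2↦2, 3↦3, 4↦8, 5↦6, 6↦8, 7↦3, 8↦2, 9↦5, 10↦1]  zeros at y ∈ ∅
  x = 9: [0↦9, 1↦2, 2↦10, 3↦0, 4↦5, 5↦3, 6↦5, 7↦0, 8↦10, 9↦2, 10↦9]  zeros at y ∈ {3, 7}
  x = 10: [0↦8, 1↦1, 2↦9, 3↦10, 4↦4, 5↦2, 6↦4, 7↦10, 8↦9, 9↦1, 10↦8]  zeros at y ∈ ∅
Collecting zeros: affine points = {(0, 3), (0, 7), (2, 5), (4, 0), (4, 10), (5, 0), (5, 10), (7, 5), (9, 3), (9, 7)}.
Total count |C(F_11)_aff| = 10.


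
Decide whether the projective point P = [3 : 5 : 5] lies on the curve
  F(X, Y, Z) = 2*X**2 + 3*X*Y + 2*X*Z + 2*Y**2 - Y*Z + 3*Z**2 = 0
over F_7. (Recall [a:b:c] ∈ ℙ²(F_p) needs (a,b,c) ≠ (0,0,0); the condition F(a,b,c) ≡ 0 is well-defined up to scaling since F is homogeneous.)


F(3,5,5) ≡ 4 (mod 7); P is NOT on the curve.

Evaluate F(3, 5, 5) term-by-term (mod 7).
  2*X**2 ↦ 2·9·1·1 = 18
  3*X*Y ↦ 3·3·5·1 = 45
  2*X*Z ↦ 2·3·1·5 = 30
  2*Y**2 ↦ 2·1·25·1 = 50
  -Y*Z ↦ -1·1·5·5 = -25
  3*Z**2 ↦ 3·1·1·25 = 75
Sum: F(3, 5, 5) = (18) + (45) + (30) + (50) + (-25) + (75) = 193.
Reducing mod 7: 193 ≡ 4 (mod 7).
Since F(a, b, c) ≡ 4 ≠ 0 (mod 7), P does NOT lie on the curve.


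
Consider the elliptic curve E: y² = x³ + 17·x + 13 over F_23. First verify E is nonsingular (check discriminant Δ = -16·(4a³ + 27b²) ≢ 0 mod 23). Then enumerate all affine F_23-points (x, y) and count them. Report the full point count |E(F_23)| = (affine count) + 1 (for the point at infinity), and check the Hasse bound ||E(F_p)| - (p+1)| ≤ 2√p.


Affine points = {(0, 6), (0, 17), (1, 10), (1, 13), (2, 3), (2, 20), (5, 4), (5, 19), (6, 3), (6, 20), (11, 6), (11, 17), (12, 6), (12, 17), (13, 4), (13, 19), (15, 3), (15, 20), (20, 2), (20, 21), (22, 8), (22, 15)}; affine count = 22; |E(F_23)| = 23.

Discriminant check: Δ ∝ 4a³ + 27b² = 4·17³ + 27·13² = 4·4913 + 27·169 ≡ 19 (mod 23). Nonzero ⇒ E is nonsingular.
For each x ∈ F_23, compute rhs = x³ + 17·x + 13 mod 23, then count y ∈ F_23 with y² ≡ rhs.
  x = 0: rhs = 13, matching y values: 6, 17 (2 points).
  x = 1: rhs = 8, matching y values: 10, 13 (2 points).
  x = 2: rhs = 9, matching y values: 3, 20 (2 points).
  x = 3: rhs = 22, matching y values: none (0 points).
  x = 4: rhs = 7, matching y values: none (0 points).
  x = 5: rhs = 16, matching y values: 4, 19 (2 points).
  x = 6: rhs = 9, matching y values: 3, 20 (2 points).
  x = 7: rhs = 15, matching y values: none (0 points).
  x = 8: rhs = 17, matching y values: none (0 points).
  x = 9: rhs = 21, matching y values: none (0 points).
  x = 10: rhs = 10, matching y values: none (0 points).
  x = 11: rhs = 13, matching y values: 6, 17 (2 points).
  x = 12: rhs = 13, matching y values: 6, 17 (2 points).
  x = 13: rhs = 16, matching y values: 4, 19 (2 points).
  x = 14: rhs = 5, matching y values: none (0 points).
  x = 15: rhs = 9, matching y values: 3, 20 (2 points).
  x = 16: rhs = 11, matching y values: none (0 points).
  x = 17: rhs = 17, matching y values: none (0 points).
  x = 18: rhs = 10, matching y values: none (0 points).
  x = 19: rhs = 19, matching y values: none (0 points).
  x = 20: rhs = 4, matching y values: 2, 21 (2 points).
  x = 21: rhs = 17, matching y values: none (0 points).
  x = 22: rhs = 18, matching y values: 8, 15 (2 points).
Total affine count: 22.
Full point count |E(F_23)| = 22 + 1 = 23.
Hasse bound: |23 − (23+1)| = |-1| = 1 ≤ 2√23 ≈ 9.5917 ✓.


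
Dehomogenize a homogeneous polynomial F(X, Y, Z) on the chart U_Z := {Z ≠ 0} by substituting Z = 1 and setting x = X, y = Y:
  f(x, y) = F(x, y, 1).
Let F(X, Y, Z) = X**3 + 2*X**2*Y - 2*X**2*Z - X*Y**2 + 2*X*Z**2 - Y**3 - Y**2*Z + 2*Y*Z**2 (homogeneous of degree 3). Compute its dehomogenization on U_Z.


f(x, y) = x**3 + 2*x**2*y - 2*x**2 - x*y**2 + 2*x - y**3 - y**2 + 2*y

On U_Z we set Z = 1. Each monomial c·X^i·Y^j·Z^k in F becomes c·x^i·y^j·1^k = c·x^i·y^j.
Substituting Z = 1: F(X, Y, 1) = x**3 + 2*x**2*y - 2*x**2 - x*y**2 + 2*x - y**3 - y**2 + 2*y.
Note: deg(f) ≤ deg(F) = 3; strict inequality happens when F is divisible by Z (lost terms).


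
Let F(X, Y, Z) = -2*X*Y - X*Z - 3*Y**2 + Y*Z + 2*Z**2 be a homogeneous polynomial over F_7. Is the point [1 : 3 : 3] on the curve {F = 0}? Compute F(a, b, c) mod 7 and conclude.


F(1,3,3) ≡ 5 (mod 7); P is NOT on the curve.

Evaluate F(1, 3, 3) term-by-term (mod 7).
  -2*X*Y ↦ -2·1·3·1 = -6
  -X*Z ↦ -1·1·1·3 = -3
  -3*Y**2 ↦ -3·1·9·1 = -27
  Y*Z ↦ 1·1·3·3 = 9
  2*Z**2 ↦ 2·1·1·9 = 18
Sum: F(1, 3, 3) = (-6) + (-3) + (-27) + (9) + (18) = -9.
Reducing mod 7: -9 ≡ 5 (mod 7).
Since F(a, b, c) ≡ 5 ≠ 0 (mod 7), P does NOT lie on the curve.


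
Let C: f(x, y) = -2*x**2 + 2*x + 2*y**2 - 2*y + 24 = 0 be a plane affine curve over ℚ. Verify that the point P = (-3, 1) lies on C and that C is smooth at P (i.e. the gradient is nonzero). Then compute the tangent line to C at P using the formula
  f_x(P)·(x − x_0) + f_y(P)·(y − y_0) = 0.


Tangent line at P: 14*x + 2*y + 40 = 0.

Step 1: f(-3, 1) = 0, so P lies on C.
Step 2: partial derivatives
  f_x(x, y) = 2 - 4*x, f_y(x, y) = 4*y - 2.
  f_x(P) = 14, f_y(P) = 2 (gradient nonzero, so P is smooth).
Step 3: tangent line at P: 14·(x − -3) + 2·(y − 1) = 0.
Expanding: 14*x + 2*y + 40 = 0.


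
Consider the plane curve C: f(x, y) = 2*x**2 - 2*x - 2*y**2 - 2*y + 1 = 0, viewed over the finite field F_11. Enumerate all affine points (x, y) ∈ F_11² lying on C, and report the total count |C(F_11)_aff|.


Affine F_11-points: {(0, 2), (0, 8), (1, 2), (1, 8), (2, 5), (3, 3), (3, 7), (9, 3), (9, 7), (10, 5)}; count = 10.

For each of the 121 pairs (x, y) ∈ F_11², evaluate f(x, y) mod 11. Record the zeros.
  x = 0: [0↦1, 1↦8, 2↦0, 3↦10, 4↦5, 5↦7, 6↦5, 7↦10, 8↦0, 9↦8, 10↦1]  zeros at y ∈ {2, 8}
  x = 1: [0↦1, 1↦8, 2↦0, 3↦10, 4↦5, 5↦7, 6↦5, 7↦10, 8↦0, 9↦8, 10↦1]  zeros at y ∈ {2, 8}
  x = 2: [0↦5, 1↦1, 2↦4, 3↦3, 4↦9, 5↦0, 6↦9, 7↦3, 8↦4, 9↦1, 10↦5]  zeros at y ∈ {5}
  x = 3: [0↦2, 1↦9, 2↦1, 3↦0, 4↦6, 5↦8, 6↦6, 7↦0, 8↦1, 9↦9, 10↦2]  zeros at y ∈ {3, 7}
  x = 4: [0↦3, 1↦10, 2↦2, 3↦1, 4↦7, 5↦9, 6↦7, 7↦1, 8↦2, 9↦10, 10↦3]  zeros at y ∈ ∅
  x = 5: [0↦8, 1↦4, 2↦7, 3↦6, 4↦1, 5↦3, 6↦1, 7↦6, 8↦7, 9↦4, 10↦8]  zeros at y ∈ ∅
  x = 6: [0↦6, 1↦2, 2↦5, 3↦4, 4↦10, 5↦1, 6↦10, 7↦4, 8↦5, 9↦2, 10↦6]  zeros at y ∈ ∅
  x = 7: [0↦8, 1↦4, 2↦7, 3↦6, 4↦1, 5↦3, 6↦1, 7↦6, 8↦7, 9↦4, 10↦8]  zeros at y ∈ ∅
  x = 8: [0↦3, 1↦10, 2↦2, 3↦1, 4↦7, 5↦9, 6↦7, 7↦1, 8↦2, 9↦10, 10↦3]  zeros at y ∈ ∅
  x = 9: [0↦2, 1↦9, 2↦1, 3↦0, 4↦6, 5↦8, 6↦6, 7↦0, 8↦1, 9↦9, 10↦2]  zeros at y ∈ {3, 7}
  x = 10: [0↦5, 1↦1, 2↦4, 3↦3, 4↦9, 5↦0, 6↦9, 7↦3, 8↦4, 9↦1, 10↦5]  zeros at y ∈ {5}
Collecting zeros: affine points = {(0, 2), (0, 8), (1, 2), (1, 8), (2, 5), (3, 3), (3, 7), (9, 3), (9, 7), (10, 5)}.
Total count |C(F_11)_aff| = 10.
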